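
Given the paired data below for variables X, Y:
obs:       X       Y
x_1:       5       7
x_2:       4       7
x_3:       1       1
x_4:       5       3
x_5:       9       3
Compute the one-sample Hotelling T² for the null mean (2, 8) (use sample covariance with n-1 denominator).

Step 1 — sample mean vector:
  mean(X) = (5 + 4 + 1 + 5 + 9) / 5 = 24/5 = 4.8
  mean(Y) = (7 + 7 + 1 + 3 + 3) / 5 = 21/5 = 4.2
  x̄ = (4.8, 4.2),  deviation x̄ - mu_0 = (4.8, 4.2) - (2, 8) = (2.8, -3.8).

Step 2 — sample covariance matrix, S[i,j] = (1/(n-1)) · Σ_k (x_{k,i} - mean_i) · (x_{k,j} - mean_j), divisor n-1 = 4:
  S[X,X] = ((0.2)·(0.2) + (-0.8)·(-0.8) + (-3.8)·(-3.8) + (0.2)·(0.2) + (4.2)·(4.2)) / 4 = 32.8/4 = 8.2
  S[X,Y] = ((0.2)·(2.8) + (-0.8)·(2.8) + (-3.8)·(-3.2) + (0.2)·(-1.2) + (4.2)·(-1.2)) / 4 = 5.2/4 = 1.3
  S[Y,Y] = ((2.8)·(2.8) + (2.8)·(2.8) + (-3.2)·(-3.2) + (-1.2)·(-1.2) + (-1.2)·(-1.2)) / 4 = 28.8/4 = 7.2
  S = [[8.2, 1.3],
 [1.3, 7.2]].

Step 3 — invert S. det(S) = 8.2·7.2 - (1.3)² = 57.35.
  S^{-1} = (1/det) · [[d, -b], [-b, a]] = [[0.1255, -0.0227],
 [-0.0227, 0.143]].

Step 4 — quadratic form (x̄ - mu_0)^T · S^{-1} · (x̄ - mu_0):
  S^{-1} · (x̄ - mu_0) = (0.4377, -0.6068),
  (x̄ - mu_0)^T · [...] = (2.8)·(0.4377) + (-3.8)·(-0.6068) = 3.5313.

Step 5 — scale by n: T² = 5 · 3.5313 = 17.6565.

T² ≈ 17.6565


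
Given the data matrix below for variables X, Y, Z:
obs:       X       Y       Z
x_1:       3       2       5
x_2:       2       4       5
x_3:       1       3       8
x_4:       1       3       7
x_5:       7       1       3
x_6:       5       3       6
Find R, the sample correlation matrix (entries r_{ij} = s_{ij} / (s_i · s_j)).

Step 1 — column means:
  mean(X) = (3 + 2 + 1 + 1 + 7 + 5) / 6 = 19/6 = 3.1667
  mean(Y) = (2 + 4 + 3 + 3 + 1 + 3) / 6 = 16/6 = 2.6667
  mean(Z) = (5 + 5 + 8 + 7 + 3 + 6) / 6 = 34/6 = 5.6667

Step 2 — sample variances and covariances s[i,j] = (1/(n-1)) · Σ_k (x_{k,i} - mean_i) · (x_{k,j} - mean_j), with n-1 = 5:
  s[X,X] = ((-0.1667)·(-0.1667) + (-1.1667)·(-1.1667) + (-2.1667)·(-2.1667) + (-2.1667)·(-2.1667) + (3.8333)·(3.8333) + (1.8333)·(1.8333)) / 5 = 28.8333/5 = 5.7667
  s[X,Y] = ((-0.1667)·(-0.6667) + (-1.1667)·(1.3333) + (-2.1667)·(0.3333) + (-2.1667)·(0.3333) + (3.8333)·(-1.6667) + (1.8333)·(0.3333)) / 5 = -8.6667/5 = -1.7333
  s[X,Z] = ((-0.1667)·(-0.6667) + (-1.1667)·(-0.6667) + (-2.1667)·(2.3333) + (-2.1667)·(1.3333) + (3.8333)·(-2.6667) + (1.8333)·(0.3333)) / 5 = -16.6667/5 = -3.3333
  s[Y,Y] = ((-0.6667)·(-0.6667) + (1.3333)·(1.3333) + (0.3333)·(0.3333) + (0.3333)·(0.3333) + (-1.6667)·(-1.6667) + (0.3333)·(0.3333)) / 5 = 5.3333/5 = 1.0667
  s[Y,Z] = ((-0.6667)·(-0.6667) + (1.3333)·(-0.6667) + (0.3333)·(2.3333) + (0.3333)·(1.3333) + (-1.6667)·(-2.6667) + (0.3333)·(0.3333)) / 5 = 5.3333/5 = 1.0667
  s[Z,Z] = ((-0.6667)·(-0.6667) + (-0.6667)·(-0.6667) + (2.3333)·(2.3333) + (1.3333)·(1.3333) + (-2.6667)·(-2.6667) + (0.3333)·(0.3333)) / 5 = 15.3333/5 = 3.0667
  Sample standard deviations s_i = √(s[i,i]):
  s(X) = √(5.7667) = 2.4014
  s(Y) = √(1.0667) = 1.0328
  s(Z) = √(3.0667) = 1.7512

Step 3 — r_{ij} = s_{ij} / (s_i · s_j):
  r[X,X] = 1 (diagonal).
  r[X,Y] = -1.7333 / (2.4014 · 1.0328) = -1.7333 / 2.4801 = -0.6989
  r[X,Z] = -3.3333 / (2.4014 · 1.7512) = -3.3333 / 4.2053 = -0.7927
  r[Y,Y] = 1 (diagonal).
  r[Y,Z] = 1.0667 / (1.0328 · 1.7512) = 1.0667 / 1.8086 = 0.5898
  r[Z,Z] = 1 (diagonal).

R is symmetric with unit diagonal. Assembling:

R = [[1, -0.6989, -0.7927],
 [-0.6989, 1, 0.5898],
 [-0.7927, 0.5898, 1]]


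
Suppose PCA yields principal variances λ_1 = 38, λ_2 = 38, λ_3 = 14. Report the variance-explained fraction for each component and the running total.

Step 1 — total variance = trace(Sigma) = Σ λ_i = 38 + 38 + 14 = 90.

Step 2 — fraction explained by component i = λ_i / Σ λ:
  PC1: 38/90 = 0.4222
  PC2: 38/90 = 0.4222
  PC3: 14/90 = 0.1556

Step 3 — cumulative fraction after k components = (λ_1 + ... + λ_k) / Σ λ:
  k = 1: 38/90 = 0.4222
  k = 2: (38 + 38)/90 = 76/90 = 0.8444
  k = 3: (38 + 38 + 14)/90 = 90/90 = 1

Summary (fraction, with percent):

explained: PC1 0.4222 (42.22%), PC2 0.4222 (42.22%), PC3 0.1556 (15.56%);  cumulative: 0.4222, 0.8444, 1


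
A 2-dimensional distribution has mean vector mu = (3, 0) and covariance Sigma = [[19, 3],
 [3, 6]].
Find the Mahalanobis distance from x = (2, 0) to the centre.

Step 1 — centre the observation: (x - mu) = (-1, 0).

Step 2 — invert Sigma. det(Sigma) = 19·6 - (3)² = 105.
  Sigma^{-1} = (1/det) · [[d, -b], [-b, a]] = [[0.0571, -0.0286],
 [-0.0286, 0.181]].

Step 3 — form the quadratic (x - mu)^T · Sigma^{-1} · (x - mu):
  Sigma^{-1} · (x - mu) = (-0.0571, 0.0286).
  (x - mu)^T · [Sigma^{-1} · (x - mu)] = (-1)·(-0.0571) + (0)·(0.0286) = 0.0571.

Step 4 — take square root: d = √(0.0571) ≈ 0.239.

d(x, mu) = √(0.0571) ≈ 0.239


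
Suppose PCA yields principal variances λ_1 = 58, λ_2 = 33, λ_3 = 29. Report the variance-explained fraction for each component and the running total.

Step 1 — total variance = trace(Sigma) = Σ λ_i = 58 + 33 + 29 = 120.

Step 2 — fraction explained by component i = λ_i / Σ λ:
  PC1: 58/120 = 0.4833
  PC2: 33/120 = 0.275
  PC3: 29/120 = 0.2417

Step 3 — cumulative fraction after k components = (λ_1 + ... + λ_k) / Σ λ:
  k = 1: 58/120 = 0.4833
  k = 2: (58 + 33)/120 = 91/120 = 0.7583
  k = 3: (58 + 33 + 29)/120 = 120/120 = 1

Summary (fraction, with percent):

explained: PC1 0.4833 (48.33%), PC2 0.275 (27.5%), PC3 0.2417 (24.17%);  cumulative: 0.4833, 0.7583, 1


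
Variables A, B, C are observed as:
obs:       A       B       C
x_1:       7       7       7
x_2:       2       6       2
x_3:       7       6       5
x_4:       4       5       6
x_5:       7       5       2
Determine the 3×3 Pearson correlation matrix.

Step 1 — column means:
  mean(A) = (7 + 2 + 7 + 4 + 7) / 5 = 27/5 = 5.4
  mean(B) = (7 + 6 + 6 + 5 + 5) / 5 = 29/5 = 5.8
  mean(C) = (7 + 2 + 5 + 6 + 2) / 5 = 22/5 = 4.4

Step 2 — sample variances and covariances s[i,j] = (1/(n-1)) · Σ_k (x_{k,i} - mean_i) · (x_{k,j} - mean_j), with n-1 = 4:
  s[A,A] = ((1.6)·(1.6) + (-3.4)·(-3.4) + (1.6)·(1.6) + (-1.4)·(-1.4) + (1.6)·(1.6)) / 4 = 21.2/4 = 5.3
  s[A,B] = ((1.6)·(1.2) + (-3.4)·(0.2) + (1.6)·(0.2) + (-1.4)·(-0.8) + (1.6)·(-0.8)) / 4 = 1.4/4 = 0.35
  s[A,C] = ((1.6)·(2.6) + (-3.4)·(-2.4) + (1.6)·(0.6) + (-1.4)·(1.6) + (1.6)·(-2.4)) / 4 = 7.2/4 = 1.8
  s[B,B] = ((1.2)·(1.2) + (0.2)·(0.2) + (0.2)·(0.2) + (-0.8)·(-0.8) + (-0.8)·(-0.8)) / 4 = 2.8/4 = 0.7
  s[B,C] = ((1.2)·(2.6) + (0.2)·(-2.4) + (0.2)·(0.6) + (-0.8)·(1.6) + (-0.8)·(-2.4)) / 4 = 3.4/4 = 0.85
  s[C,C] = ((2.6)·(2.6) + (-2.4)·(-2.4) + (0.6)·(0.6) + (1.6)·(1.6) + (-2.4)·(-2.4)) / 4 = 21.2/4 = 5.3
  Sample standard deviations s_i = √(s[i,i]):
  s(A) = √(5.3) = 2.3022
  s(B) = √(0.7) = 0.8367
  s(C) = √(5.3) = 2.3022

Step 3 — r_{ij} = s_{ij} / (s_i · s_j):
  r[A,A] = 1 (diagonal).
  r[A,B] = 0.35 / (2.3022 · 0.8367) = 0.35 / 1.9261 = 0.1817
  r[A,C] = 1.8 / (2.3022 · 2.3022) = 1.8 / 5.3 = 0.3396
  r[B,B] = 1 (diagonal).
  r[B,C] = 0.85 / (0.8367 · 2.3022) = 0.85 / 1.9261 = 0.4413
  r[C,C] = 1 (diagonal).

R is symmetric with unit diagonal. Assembling:

R = [[1, 0.1817, 0.3396],
 [0.1817, 1, 0.4413],
 [0.3396, 0.4413, 1]]


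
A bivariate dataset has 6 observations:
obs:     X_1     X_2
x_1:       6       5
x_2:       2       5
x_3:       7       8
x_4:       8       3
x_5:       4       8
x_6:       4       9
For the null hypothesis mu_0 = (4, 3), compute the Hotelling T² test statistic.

Step 1 — sample mean vector:
  mean(X_1) = (6 + 2 + 7 + 8 + 4 + 4) / 6 = 31/6 = 5.1667
  mean(X_2) = (5 + 5 + 8 + 3 + 8 + 9) / 6 = 38/6 = 6.3333
  x̄ = (5.1667, 6.3333),  deviation x̄ - mu_0 = (5.1667, 6.3333) - (4, 3) = (1.1667, 3.3333).

Step 2 — sample covariance matrix, S[i,j] = (1/(n-1)) · Σ_k (x_{k,i} - mean_i) · (x_{k,j} - mean_j), divisor n-1 = 5:
  S[X_1,X_1] = ((0.8333)·(0.8333) + (-3.1667)·(-3.1667) + (1.8333)·(1.8333) + (2.8333)·(2.8333) + (-1.1667)·(-1.1667) + (-1.1667)·(-1.1667)) / 5 = 24.8333/5 = 4.9667
  S[X_1,X_2] = ((0.8333)·(-1.3333) + (-3.1667)·(-1.3333) + (1.8333)·(1.6667) + (2.8333)·(-3.3333) + (-1.1667)·(1.6667) + (-1.1667)·(2.6667)) / 5 = -8.3333/5 = -1.6667
  S[X_2,X_2] = ((-1.3333)·(-1.3333) + (-1.3333)·(-1.3333) + (1.6667)·(1.6667) + (-3.3333)·(-3.3333) + (1.6667)·(1.6667) + (2.6667)·(2.6667)) / 5 = 27.3333/5 = 5.4667
  S = [[4.9667, -1.6667],
 [-1.6667, 5.4667]].

Step 3 — invert S. det(S) = 4.9667·5.4667 - (-1.6667)² = 24.3733.
  S^{-1} = (1/det) · [[d, -b], [-b, a]] = [[0.2243, 0.0684],
 [0.0684, 0.2038]].

Step 4 — quadratic form (x̄ - mu_0)^T · S^{-1} · (x̄ - mu_0):
  S^{-1} · (x̄ - mu_0) = (0.4896, 0.759),
  (x̄ - mu_0)^T · [...] = (1.1667)·(0.4896) + (3.3333)·(0.759) = 3.1013.

Step 5 — scale by n: T² = 6 · 3.1013 = 18.6078.

T² ≈ 18.6078


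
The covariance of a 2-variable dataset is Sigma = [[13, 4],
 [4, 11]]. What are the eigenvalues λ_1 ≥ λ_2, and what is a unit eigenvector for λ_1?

Step 1 — characteristic polynomial of 2×2 Sigma:
  det(Sigma - λI) = λ² - trace · λ + det = 0.
  trace = 13 + 11 = 24, det = 13·11 - (4)² = 127.
Step 2 — discriminant:
  Δ = trace² - 4·det = 576 - 508 = 68.
Step 3 — eigenvalues:
  λ = (trace ± √Δ)/2 = (24 ± 8.2462)/2,
  λ_1 = 16.1231,  λ_2 = 7.8769.

Step 4 — unit eigenvector for λ_1: solve (Sigma - λ_1 I)v = 0. First row:
  (13 - 16.1231)·v_x + (4)·v_y = 0, i.e. (-3.1231)·v_x + (4)·v_y = 0,
  so v ∝ (b, λ_1 - a) = (4, 3.1231) = u.
  ||u|| = √((4)² + (3.1231)²) = √(25.7538) ≈ 5.0748,
  v_1 = u/||u|| ≈ (0.7882, 0.6154) (||v_1|| = 1).

λ_1 = 16.1231,  λ_2 = 7.8769;  v_1 ≈ (0.7882, 0.6154)


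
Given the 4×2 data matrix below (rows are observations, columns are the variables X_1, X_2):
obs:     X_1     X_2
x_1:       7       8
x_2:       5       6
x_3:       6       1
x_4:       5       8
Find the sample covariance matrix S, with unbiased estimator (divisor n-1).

Step 1 — column means:
  mean(X_1) = (7 + 5 + 6 + 5) / 4 = 23/4 = 5.75
  mean(X_2) = (8 + 6 + 1 + 8) / 4 = 23/4 = 5.75

Step 2 — sample covariance S[i,j] = (1/(n-1)) · Σ_k (x_{k,i} - mean_i) · (x_{k,j} - mean_j), with n-1 = 3.
  S[X_1,X_1] = ((1.25)·(1.25) + (-0.75)·(-0.75) + (0.25)·(0.25) + (-0.75)·(-0.75)) / 3 = 2.75/3 = 0.9167
  S[X_1,X_2] = ((1.25)·(2.25) + (-0.75)·(0.25) + (0.25)·(-4.75) + (-0.75)·(2.25)) / 3 = -0.25/3 = -0.0833
  S[X_2,X_2] = ((2.25)·(2.25) + (0.25)·(0.25) + (-4.75)·(-4.75) + (2.25)·(2.25)) / 3 = 32.75/3 = 10.9167

S is symmetric (S[j,i] = S[i,j]). Assembling:

S = [[0.9167, -0.0833],
 [-0.0833, 10.9167]]


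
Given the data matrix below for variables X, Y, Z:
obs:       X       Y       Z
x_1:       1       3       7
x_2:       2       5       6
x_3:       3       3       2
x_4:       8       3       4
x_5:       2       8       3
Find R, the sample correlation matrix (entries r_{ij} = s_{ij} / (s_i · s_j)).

Step 1 — column means:
  mean(X) = (1 + 2 + 3 + 8 + 2) / 5 = 16/5 = 3.2
  mean(Y) = (3 + 5 + 3 + 3 + 8) / 5 = 22/5 = 4.4
  mean(Z) = (7 + 6 + 2 + 4 + 3) / 5 = 22/5 = 4.4

Step 2 — sample variances and covariances s[i,j] = (1/(n-1)) · Σ_k (x_{k,i} - mean_i) · (x_{k,j} - mean_j), with n-1 = 4:
  s[X,X] = ((-2.2)·(-2.2) + (-1.2)·(-1.2) + (-0.2)·(-0.2) + (4.8)·(4.8) + (-1.2)·(-1.2)) / 4 = 30.8/4 = 7.7
  s[X,Y] = ((-2.2)·(-1.4) + (-1.2)·(0.6) + (-0.2)·(-1.4) + (4.8)·(-1.4) + (-1.2)·(3.6)) / 4 = -8.4/4 = -2.1
  s[X,Z] = ((-2.2)·(2.6) + (-1.2)·(1.6) + (-0.2)·(-2.4) + (4.8)·(-0.4) + (-1.2)·(-1.4)) / 4 = -7.4/4 = -1.85
  s[Y,Y] = ((-1.4)·(-1.4) + (0.6)·(0.6) + (-1.4)·(-1.4) + (-1.4)·(-1.4) + (3.6)·(3.6)) / 4 = 19.2/4 = 4.8
  s[Y,Z] = ((-1.4)·(2.6) + (0.6)·(1.6) + (-1.4)·(-2.4) + (-1.4)·(-0.4) + (3.6)·(-1.4)) / 4 = -3.8/4 = -0.95
  s[Z,Z] = ((2.6)·(2.6) + (1.6)·(1.6) + (-2.4)·(-2.4) + (-0.4)·(-0.4) + (-1.4)·(-1.4)) / 4 = 17.2/4 = 4.3
  Sample standard deviations s_i = √(s[i,i]):
  s(X) = √(7.7) = 2.7749
  s(Y) = √(4.8) = 2.1909
  s(Z) = √(4.3) = 2.0736

Step 3 — r_{ij} = s_{ij} / (s_i · s_j):
  r[X,X] = 1 (diagonal).
  r[X,Y] = -2.1 / (2.7749 · 2.1909) = -2.1 / 6.0795 = -0.3454
  r[X,Z] = -1.85 / (2.7749 · 2.0736) = -1.85 / 5.7541 = -0.3215
  r[Y,Y] = 1 (diagonal).
  r[Y,Z] = -0.95 / (2.1909 · 2.0736) = -0.95 / 4.5431 = -0.2091
  r[Z,Z] = 1 (diagonal).

R is symmetric with unit diagonal. Assembling:

R = [[1, -0.3454, -0.3215],
 [-0.3454, 1, -0.2091],
 [-0.3215, -0.2091, 1]]


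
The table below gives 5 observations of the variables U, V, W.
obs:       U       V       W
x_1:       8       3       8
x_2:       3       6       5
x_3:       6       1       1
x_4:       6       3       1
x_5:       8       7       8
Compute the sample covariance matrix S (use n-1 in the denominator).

Step 1 — column means:
  mean(U) = (8 + 3 + 6 + 6 + 8) / 5 = 31/5 = 6.2
  mean(V) = (3 + 6 + 1 + 3 + 7) / 5 = 20/5 = 4
  mean(W) = (8 + 5 + 1 + 1 + 8) / 5 = 23/5 = 4.6

Step 2 — sample covariance S[i,j] = (1/(n-1)) · Σ_k (x_{k,i} - mean_i) · (x_{k,j} - mean_j), with n-1 = 4.
  S[U,U] = ((1.8)·(1.8) + (-3.2)·(-3.2) + (-0.2)·(-0.2) + (-0.2)·(-0.2) + (1.8)·(1.8)) / 4 = 16.8/4 = 4.2
  S[U,V] = ((1.8)·(-1) + (-3.2)·(2) + (-0.2)·(-3) + (-0.2)·(-1) + (1.8)·(3)) / 4 = -2/4 = -0.5
  S[U,W] = ((1.8)·(3.4) + (-3.2)·(0.4) + (-0.2)·(-3.6) + (-0.2)·(-3.6) + (1.8)·(3.4)) / 4 = 12.4/4 = 3.1
  S[V,V] = ((-1)·(-1) + (2)·(2) + (-3)·(-3) + (-1)·(-1) + (3)·(3)) / 4 = 24/4 = 6
  S[V,W] = ((-1)·(3.4) + (2)·(0.4) + (-3)·(-3.6) + (-1)·(-3.6) + (3)·(3.4)) / 4 = 22/4 = 5.5
  S[W,W] = ((3.4)·(3.4) + (0.4)·(0.4) + (-3.6)·(-3.6) + (-3.6)·(-3.6) + (3.4)·(3.4)) / 4 = 49.2/4 = 12.3

S is symmetric (S[j,i] = S[i,j]). Assembling:

S = [[4.2, -0.5, 3.1],
 [-0.5, 6, 5.5],
 [3.1, 5.5, 12.3]]


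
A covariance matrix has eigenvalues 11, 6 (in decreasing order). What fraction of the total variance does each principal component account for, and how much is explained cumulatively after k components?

Step 1 — total variance = trace(Sigma) = Σ λ_i = 11 + 6 = 17.

Step 2 — fraction explained by component i = λ_i / Σ λ:
  PC1: 11/17 = 0.6471
  PC2: 6/17 = 0.3529

Step 3 — cumulative fraction after k components = (λ_1 + ... + λ_k) / Σ λ:
  k = 1: 11/17 = 0.6471
  k = 2: (11 + 6)/17 = 17/17 = 1

Summary (fraction, with percent):

explained: PC1 0.6471 (64.71%), PC2 0.3529 (35.29%);  cumulative: 0.6471, 1


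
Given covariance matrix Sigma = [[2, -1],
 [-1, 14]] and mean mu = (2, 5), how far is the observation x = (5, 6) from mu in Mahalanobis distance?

Step 1 — centre the observation: (x - mu) = (3, 1).

Step 2 — invert Sigma. det(Sigma) = 2·14 - (-1)² = 27.
  Sigma^{-1} = (1/det) · [[d, -b], [-b, a]] = [[0.5185, 0.037],
 [0.037, 0.0741]].

Step 3 — form the quadratic (x - mu)^T · Sigma^{-1} · (x - mu):
  Sigma^{-1} · (x - mu) = (1.5926, 0.1852).
  (x - mu)^T · [Sigma^{-1} · (x - mu)] = (3)·(1.5926) + (1)·(0.1852) = 4.963.

Step 4 — take square root: d = √(4.963) ≈ 2.2278.

d(x, mu) = √(4.963) ≈ 2.2278


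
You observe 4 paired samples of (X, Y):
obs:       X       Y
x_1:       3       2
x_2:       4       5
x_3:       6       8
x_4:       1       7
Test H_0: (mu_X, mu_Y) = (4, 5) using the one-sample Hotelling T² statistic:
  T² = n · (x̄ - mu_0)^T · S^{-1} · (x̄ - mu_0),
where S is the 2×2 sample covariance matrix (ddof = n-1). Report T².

Step 1 — sample mean vector:
  mean(X) = (3 + 4 + 6 + 1) / 4 = 14/4 = 3.5
  mean(Y) = (2 + 5 + 8 + 7) / 4 = 22/4 = 5.5
  x̄ = (3.5, 5.5),  deviation x̄ - mu_0 = (3.5, 5.5) - (4, 5) = (-0.5, 0.5).

Step 2 — sample covariance matrix, S[i,j] = (1/(n-1)) · Σ_k (x_{k,i} - mean_i) · (x_{k,j} - mean_j), divisor n-1 = 3:
  S[X,X] = ((-0.5)·(-0.5) + (0.5)·(0.5) + (2.5)·(2.5) + (-2.5)·(-2.5)) / 3 = 13/3 = 4.3333
  S[X,Y] = ((-0.5)·(-3.5) + (0.5)·(-0.5) + (2.5)·(2.5) + (-2.5)·(1.5)) / 3 = 4/3 = 1.3333
  S[Y,Y] = ((-3.5)·(-3.5) + (-0.5)·(-0.5) + (2.5)·(2.5) + (1.5)·(1.5)) / 3 = 21/3 = 7
  S = [[4.3333, 1.3333],
 [1.3333, 7]].

Step 3 — invert S. det(S) = 4.3333·7 - (1.3333)² = 28.5556.
  S^{-1} = (1/det) · [[d, -b], [-b, a]] = [[0.2451, -0.0467],
 [-0.0467, 0.1518]].

Step 4 — quadratic form (x̄ - mu_0)^T · S^{-1} · (x̄ - mu_0):
  S^{-1} · (x̄ - mu_0) = (-0.1459, 0.0992),
  (x̄ - mu_0)^T · [...] = (-0.5)·(-0.1459) + (0.5)·(0.0992) = 0.1226.

Step 5 — scale by n: T² = 4 · 0.1226 = 0.4903.

T² ≈ 0.4903


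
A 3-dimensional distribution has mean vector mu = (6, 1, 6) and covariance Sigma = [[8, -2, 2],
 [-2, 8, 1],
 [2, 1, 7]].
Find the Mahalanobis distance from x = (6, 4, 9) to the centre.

Step 1 — centre the observation: (x - mu) = (0, 3, 3).

Step 2 — invert Sigma (cofactor / det for 3×3, or solve directly):
  Sigma^{-1} = [[0.1478, 0.043, -0.0484],
 [0.043, 0.1398, -0.0323],
 [-0.0484, -0.0323, 0.1613]].

Step 3 — form the quadratic (x - mu)^T · Sigma^{-1} · (x - mu):
  Sigma^{-1} · (x - mu) = (-0.0161, 0.3226, 0.3871).
  (x - mu)^T · [Sigma^{-1} · (x - mu)] = (0)·(-0.0161) + (3)·(0.3226) + (3)·(0.3871) = 2.129.

Step 4 — take square root: d = √(2.129) ≈ 1.4591.

d(x, mu) = √(2.129) ≈ 1.4591


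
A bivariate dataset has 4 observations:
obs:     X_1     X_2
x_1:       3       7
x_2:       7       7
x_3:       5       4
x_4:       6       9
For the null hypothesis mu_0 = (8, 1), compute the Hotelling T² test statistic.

Step 1 — sample mean vector:
  mean(X_1) = (3 + 7 + 5 + 6) / 4 = 21/4 = 5.25
  mean(X_2) = (7 + 7 + 4 + 9) / 4 = 27/4 = 6.75
  x̄ = (5.25, 6.75),  deviation x̄ - mu_0 = (5.25, 6.75) - (8, 1) = (-2.75, 5.75).

Step 2 — sample covariance matrix, S[i,j] = (1/(n-1)) · Σ_k (x_{k,i} - mean_i) · (x_{k,j} - mean_j), divisor n-1 = 3:
  S[X_1,X_1] = ((-2.25)·(-2.25) + (1.75)·(1.75) + (-0.25)·(-0.25) + (0.75)·(0.75)) / 3 = 8.75/3 = 2.9167
  S[X_1,X_2] = ((-2.25)·(0.25) + (1.75)·(0.25) + (-0.25)·(-2.75) + (0.75)·(2.25)) / 3 = 2.25/3 = 0.75
  S[X_2,X_2] = ((0.25)·(0.25) + (0.25)·(0.25) + (-2.75)·(-2.75) + (2.25)·(2.25)) / 3 = 12.75/3 = 4.25
  S = [[2.9167, 0.75],
 [0.75, 4.25]].

Step 3 — invert S. det(S) = 2.9167·4.25 - (0.75)² = 11.8333.
  S^{-1} = (1/det) · [[d, -b], [-b, a]] = [[0.3592, -0.0634],
 [-0.0634, 0.2465]].

Step 4 — quadratic form (x̄ - mu_0)^T · S^{-1} · (x̄ - mu_0):
  S^{-1} · (x̄ - mu_0) = (-1.3521, 1.5915),
  (x̄ - mu_0)^T · [...] = (-2.75)·(-1.3521) + (5.75)·(1.5915) = 12.8697.

Step 5 — scale by n: T² = 4 · 12.8697 = 51.4789.

T² ≈ 51.4789


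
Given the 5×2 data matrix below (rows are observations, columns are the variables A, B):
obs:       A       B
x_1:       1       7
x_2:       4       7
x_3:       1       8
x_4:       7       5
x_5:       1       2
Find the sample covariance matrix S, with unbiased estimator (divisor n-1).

Step 1 — column means:
  mean(A) = (1 + 4 + 1 + 7 + 1) / 5 = 14/5 = 2.8
  mean(B) = (7 + 7 + 8 + 5 + 2) / 5 = 29/5 = 5.8

Step 2 — sample covariance S[i,j] = (1/(n-1)) · Σ_k (x_{k,i} - mean_i) · (x_{k,j} - mean_j), with n-1 = 4.
  S[A,A] = ((-1.8)·(-1.8) + (1.2)·(1.2) + (-1.8)·(-1.8) + (4.2)·(4.2) + (-1.8)·(-1.8)) / 4 = 28.8/4 = 7.2
  S[A,B] = ((-1.8)·(1.2) + (1.2)·(1.2) + (-1.8)·(2.2) + (4.2)·(-0.8) + (-1.8)·(-3.8)) / 4 = -1.2/4 = -0.3
  S[B,B] = ((1.2)·(1.2) + (1.2)·(1.2) + (2.2)·(2.2) + (-0.8)·(-0.8) + (-3.8)·(-3.8)) / 4 = 22.8/4 = 5.7

S is symmetric (S[j,i] = S[i,j]). Assembling:

S = [[7.2, -0.3],
 [-0.3, 5.7]]


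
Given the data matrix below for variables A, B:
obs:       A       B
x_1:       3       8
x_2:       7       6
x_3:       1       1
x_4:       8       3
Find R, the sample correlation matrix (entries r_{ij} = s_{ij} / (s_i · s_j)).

Step 1 — column means:
  mean(A) = (3 + 7 + 1 + 8) / 4 = 19/4 = 4.75
  mean(B) = (8 + 6 + 1 + 3) / 4 = 18/4 = 4.5

Step 2 — sample variances and covariances s[i,j] = (1/(n-1)) · Σ_k (x_{k,i} - mean_i) · (x_{k,j} - mean_j), with n-1 = 3:
  s[A,A] = ((-1.75)·(-1.75) + (2.25)·(2.25) + (-3.75)·(-3.75) + (3.25)·(3.25)) / 3 = 32.75/3 = 10.9167
  s[A,B] = ((-1.75)·(3.5) + (2.25)·(1.5) + (-3.75)·(-3.5) + (3.25)·(-1.5)) / 3 = 5.5/3 = 1.8333
  s[B,B] = ((3.5)·(3.5) + (1.5)·(1.5) + (-3.5)·(-3.5) + (-1.5)·(-1.5)) / 3 = 29/3 = 9.6667
  Sample standard deviations s_i = √(s[i,i]):
  s(A) = √(10.9167) = 3.304
  s(B) = √(9.6667) = 3.1091

Step 3 — r_{ij} = s_{ij} / (s_i · s_j):
  r[A,A] = 1 (diagonal).
  r[A,B] = 1.8333 / (3.304 · 3.1091) = 1.8333 / 10.2727 = 0.1785
  r[B,B] = 1 (diagonal).

R is symmetric with unit diagonal. Assembling:

R = [[1, 0.1785],
 [0.1785, 1]]


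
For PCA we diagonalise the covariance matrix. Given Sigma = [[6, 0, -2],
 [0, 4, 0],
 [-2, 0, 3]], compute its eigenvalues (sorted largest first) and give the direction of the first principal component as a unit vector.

Step 1 — characteristic polynomial p(λ) = det(λI - Sigma) = λ³ - tr·λ² + c_1·λ - det, where tr = trace, c_1 = sum of the principal 2×2 minors, det = det(Sigma):
  tr = 6 + 4 + 3 = 13,
  c_1 = (6·4 - (0)²) + (6·3 - (-2)²) + (4·3 - (0)²) = 24 + 14 + 12 = 50,
  det = 6·(4·3 - (0)²) - (0)·((0)·3 - (0)·(-2)) + (-2)·((0)·(0) - 4·(-2)) = 6·(12) - (0)·(0) + (-2)·(8) = 56.
  So p(λ) = λ³ - 13λ² + 50λ - 56.
Step 2 — look for an integer root (rational root theorem: any rational root is an integer divisor of 56). Testing λ = 2:
  p(2) = 8 - 52 + 100 - 56 = 0  ✓
  Dividing out (λ - 2): p(λ) = (λ - 2)(λ² - 11λ + 28).
Step 3 — remaining eigenvalues from the quadratic λ² - 11λ + 28 = 0:
  Δ = 11² - 4·28 = 121 - 112 = 9,  λ = (11 ± √9)/2 = (11 ± 3)/2 = 7 or 4.
  Sorted: λ_1 = 7,  λ_2 = 4,  λ_3 = 2  (check: sum = 13 = tr ✓).

Step 4 — unit eigenvector for λ_1 = 7: v spans the null space of (Sigma - λ_1 I), whose rows are
  r_1 = (-1, 0, -2),  r_2 = (0, -3, 0),  r_3 = (-2, 0, -4).
  v is orthogonal to every row, so take v ∝ r_1 × r_2 = ((0)·(0) - (-2)·(-3), (-2)·(0) - (-1)·(0), (-1)·(-3) - (0)·(0)) = (-6, 0, 3).
  Rescale (divide by 3; multiply by -1 so the first nonzero entry is positive): u = (2, 0, -1).
  ||u|| = √((2)² + (0)² + (-1)²) = √(5) ≈ 2.2361,  v_1 = u/||u|| ≈ (0.8944, 0, -0.4472) (||v_1|| = 1).

λ_1 = 7,  λ_2 = 4,  λ_3 = 2;  v_1 ≈ (0.8944, 0, -0.4472)


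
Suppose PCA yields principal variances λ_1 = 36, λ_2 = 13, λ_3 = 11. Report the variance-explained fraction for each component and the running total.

Step 1 — total variance = trace(Sigma) = Σ λ_i = 36 + 13 + 11 = 60.

Step 2 — fraction explained by component i = λ_i / Σ λ:
  PC1: 36/60 = 0.6
  PC2: 13/60 = 0.2167
  PC3: 11/60 = 0.1833

Step 3 — cumulative fraction after k components = (λ_1 + ... + λ_k) / Σ λ:
  k = 1: 36/60 = 0.6
  k = 2: (36 + 13)/60 = 49/60 = 0.8167
  k = 3: (36 + 13 + 11)/60 = 60/60 = 1

Summary (fraction, with percent):

explained: PC1 0.6 (60%), PC2 0.2167 (21.67%), PC3 0.1833 (18.33%);  cumulative: 0.6, 0.8167, 1


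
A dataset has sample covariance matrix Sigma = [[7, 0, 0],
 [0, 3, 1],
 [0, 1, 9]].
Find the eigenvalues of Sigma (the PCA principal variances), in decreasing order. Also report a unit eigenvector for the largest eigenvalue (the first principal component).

Step 1 — characteristic polynomial p(λ) = det(λI - Sigma) = λ³ - tr·λ² + c_1·λ - det, where tr = trace, c_1 = sum of the principal 2×2 minors, det = det(Sigma):
  tr = 7 + 3 + 9 = 19,
  c_1 = (7·3 - (0)²) + (7·9 - (0)²) + (3·9 - (1)²) = 21 + 63 + 26 = 110,
  det = 7·(3·9 - (1)²) - (0)·((0)·9 - (1)·(0)) + (0)·((0)·(1) - 3·(0)) = 7·(26) - (0)·(0) + (0)·(0) = 182.
  So p(λ) = λ³ - 19λ² + 110λ - 182.
Step 2 — look for an integer root (rational root theorem: any rational root is an integer divisor of 182). Testing λ = 7:
  p(7) = 343 - 931 + 770 - 182 = 0  ✓
  Dividing out (λ - 7): p(λ) = (λ - 7)(λ² - 12λ + 26).
Step 3 — remaining eigenvalues from the quadratic λ² - 12λ + 26 = 0:
  Δ = 12² - 4·26 = 144 - 104 = 40,  λ = (12 ± √40)/2 = (12 ± 6.3246)/2 ≈ 9.1623 or 2.8377.
  Sorted: λ_1 = 9.1623,  λ_2 = 7,  λ_3 = 2.8377  (check: sum = 19 = tr ✓).

Step 4 — unit eigenvector for λ_1 ≈ 9.1623: v spans the null space of (Sigma - λ_1 I), whose rows are
  r_1 = (-2.1623, 0, 0),  r_2 = (0, -6.1623, 1),  r_3 = (0, 1, -0.1623).
  v is orthogonal to every row, so take v ∝ r_1 × r_2 = ((0)·(1) - (0)·(-6.1623), (0)·(0) - (-2.1623)·(1), (-2.1623)·(-6.1623) - (0)·(0)) ≈ (0, 2.1623, 13.3246).
  Let u = (0, 2.1623, 13.3246).
  ||u|| = √((0)² + (2.1623)² + (13.3246)²) = √(182.2192) ≈ 13.4989,  v_1 = u/||u|| ≈ (0, 0.1602, 0.9871) (||v_1|| = 1).

λ_1 = 9.1623,  λ_2 = 7,  λ_3 = 2.8377;  v_1 ≈ (0, 0.1602, 0.9871)


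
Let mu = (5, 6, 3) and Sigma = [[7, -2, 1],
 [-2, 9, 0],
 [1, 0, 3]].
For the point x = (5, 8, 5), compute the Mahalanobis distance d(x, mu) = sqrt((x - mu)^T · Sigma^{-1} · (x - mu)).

Step 1 — centre the observation: (x - mu) = (0, 2, 2).

Step 2 — invert Sigma (cofactor / det for 3×3, or solve directly):
  Sigma^{-1} = [[0.1607, 0.0357, -0.0536],
 [0.0357, 0.119, -0.0119],
 [-0.0536, -0.0119, 0.3512]].

Step 3 — form the quadratic (x - mu)^T · Sigma^{-1} · (x - mu):
  Sigma^{-1} · (x - mu) = (-0.0357, 0.2143, 0.6786).
  (x - mu)^T · [Sigma^{-1} · (x - mu)] = (0)·(-0.0357) + (2)·(0.2143) + (2)·(0.6786) = 1.7857.

Step 4 — take square root: d = √(1.7857) ≈ 1.3363.

d(x, mu) = √(1.7857) ≈ 1.3363


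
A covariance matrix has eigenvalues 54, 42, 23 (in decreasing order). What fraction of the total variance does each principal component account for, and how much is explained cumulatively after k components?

Step 1 — total variance = trace(Sigma) = Σ λ_i = 54 + 42 + 23 = 119.

Step 2 — fraction explained by component i = λ_i / Σ λ:
  PC1: 54/119 = 0.4538
  PC2: 42/119 = 0.3529
  PC3: 23/119 = 0.1933

Step 3 — cumulative fraction after k components = (λ_1 + ... + λ_k) / Σ λ:
  k = 1: 54/119 = 0.4538
  k = 2: (54 + 42)/119 = 96/119 = 0.8067
  k = 3: (54 + 42 + 23)/119 = 119/119 = 1

Summary (fraction, with percent):

explained: PC1 0.4538 (45.38%), PC2 0.3529 (35.29%), PC3 0.1933 (19.33%);  cumulative: 0.4538, 0.8067, 1


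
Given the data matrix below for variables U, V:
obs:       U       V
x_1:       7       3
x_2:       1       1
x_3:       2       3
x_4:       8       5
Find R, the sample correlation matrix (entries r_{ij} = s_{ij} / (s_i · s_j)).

Step 1 — column means:
  mean(U) = (7 + 1 + 2 + 8) / 4 = 18/4 = 4.5
  mean(V) = (3 + 1 + 3 + 5) / 4 = 12/4 = 3

Step 2 — sample variances and covariances s[i,j] = (1/(n-1)) · Σ_k (x_{k,i} - mean_i) · (x_{k,j} - mean_j), with n-1 = 3:
  s[U,U] = ((2.5)·(2.5) + (-3.5)·(-3.5) + (-2.5)·(-2.5) + (3.5)·(3.5)) / 3 = 37/3 = 12.3333
  s[U,V] = ((2.5)·(0) + (-3.5)·(-2) + (-2.5)·(0) + (3.5)·(2)) / 3 = 14/3 = 4.6667
  s[V,V] = ((0)·(0) + (-2)·(-2) + (0)·(0) + (2)·(2)) / 3 = 8/3 = 2.6667
  Sample standard deviations s_i = √(s[i,i]):
  s(U) = √(12.3333) = 3.5119
  s(V) = √(2.6667) = 1.633

Step 3 — r_{ij} = s_{ij} / (s_i · s_j):
  r[U,U] = 1 (diagonal).
  r[U,V] = 4.6667 / (3.5119 · 1.633) = 4.6667 / 5.7349 = 0.8137
  r[V,V] = 1 (diagonal).

R is symmetric with unit diagonal. Assembling:

R = [[1, 0.8137],
 [0.8137, 1]]


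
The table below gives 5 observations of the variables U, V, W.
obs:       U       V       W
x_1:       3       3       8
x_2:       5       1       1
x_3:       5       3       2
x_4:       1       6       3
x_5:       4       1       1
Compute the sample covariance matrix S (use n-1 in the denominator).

Step 1 — column means:
  mean(U) = (3 + 5 + 5 + 1 + 4) / 5 = 18/5 = 3.6
  mean(V) = (3 + 1 + 3 + 6 + 1) / 5 = 14/5 = 2.8
  mean(W) = (8 + 1 + 2 + 3 + 1) / 5 = 15/5 = 3

Step 2 — sample covariance S[i,j] = (1/(n-1)) · Σ_k (x_{k,i} - mean_i) · (x_{k,j} - mean_j), with n-1 = 4.
  S[U,U] = ((-0.6)·(-0.6) + (1.4)·(1.4) + (1.4)·(1.4) + (-2.6)·(-2.6) + (0.4)·(0.4)) / 4 = 11.2/4 = 2.8
  S[U,V] = ((-0.6)·(0.2) + (1.4)·(-1.8) + (1.4)·(0.2) + (-2.6)·(3.2) + (0.4)·(-1.8)) / 4 = -11.4/4 = -2.85
  S[U,W] = ((-0.6)·(5) + (1.4)·(-2) + (1.4)·(-1) + (-2.6)·(0) + (0.4)·(-2)) / 4 = -8/4 = -2
  S[V,V] = ((0.2)·(0.2) + (-1.8)·(-1.8) + (0.2)·(0.2) + (3.2)·(3.2) + (-1.8)·(-1.8)) / 4 = 16.8/4 = 4.2
  S[V,W] = ((0.2)·(5) + (-1.8)·(-2) + (0.2)·(-1) + (3.2)·(0) + (-1.8)·(-2)) / 4 = 8/4 = 2
  S[W,W] = ((5)·(5) + (-2)·(-2) + (-1)·(-1) + (0)·(0) + (-2)·(-2)) / 4 = 34/4 = 8.5

S is symmetric (S[j,i] = S[i,j]). Assembling:

S = [[2.8, -2.85, -2],
 [-2.85, 4.2, 2],
 [-2, 2, 8.5]]


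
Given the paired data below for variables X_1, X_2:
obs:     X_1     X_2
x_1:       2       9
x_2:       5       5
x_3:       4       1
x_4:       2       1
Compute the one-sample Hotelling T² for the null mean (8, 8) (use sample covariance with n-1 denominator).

Step 1 — sample mean vector:
  mean(X_1) = (2 + 5 + 4 + 2) / 4 = 13/4 = 3.25
  mean(X_2) = (9 + 5 + 1 + 1) / 4 = 16/4 = 4
  x̄ = (3.25, 4),  deviation x̄ - mu_0 = (3.25, 4) - (8, 8) = (-4.75, -4).

Step 2 — sample covariance matrix, S[i,j] = (1/(n-1)) · Σ_k (x_{k,i} - mean_i) · (x_{k,j} - mean_j), divisor n-1 = 3:
  S[X_1,X_1] = ((-1.25)·(-1.25) + (1.75)·(1.75) + (0.75)·(0.75) + (-1.25)·(-1.25)) / 3 = 6.75/3 = 2.25
  S[X_1,X_2] = ((-1.25)·(5) + (1.75)·(1) + (0.75)·(-3) + (-1.25)·(-3)) / 3 = -3/3 = -1
  S[X_2,X_2] = ((5)·(5) + (1)·(1) + (-3)·(-3) + (-3)·(-3)) / 3 = 44/3 = 14.6667
  S = [[2.25, -1],
 [-1, 14.6667]].

Step 3 — invert S. det(S) = 2.25·14.6667 - (-1)² = 32.
  S^{-1} = (1/det) · [[d, -b], [-b, a]] = [[0.4583, 0.0312],
 [0.0312, 0.0703]].

Step 4 — quadratic form (x̄ - mu_0)^T · S^{-1} · (x̄ - mu_0):
  S^{-1} · (x̄ - mu_0) = (-2.3021, -0.4297),
  (x̄ - mu_0)^T · [...] = (-4.75)·(-2.3021) + (-4)·(-0.4297) = 12.6536.

Step 5 — scale by n: T² = 4 · 12.6536 = 50.6146.

T² ≈ 50.6146


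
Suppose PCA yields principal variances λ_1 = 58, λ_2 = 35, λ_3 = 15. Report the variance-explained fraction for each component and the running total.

Step 1 — total variance = trace(Sigma) = Σ λ_i = 58 + 35 + 15 = 108.

Step 2 — fraction explained by component i = λ_i / Σ λ:
  PC1: 58/108 = 0.537
  PC2: 35/108 = 0.3241
  PC3: 15/108 = 0.1389

Step 3 — cumulative fraction after k components = (λ_1 + ... + λ_k) / Σ λ:
  k = 1: 58/108 = 0.537
  k = 2: (58 + 35)/108 = 93/108 = 0.8611
  k = 3: (58 + 35 + 15)/108 = 108/108 = 1

Summary (fraction, with percent):

explained: PC1 0.537 (53.7%), PC2 0.3241 (32.41%), PC3 0.1389 (13.89%);  cumulative: 0.537, 0.8611, 1


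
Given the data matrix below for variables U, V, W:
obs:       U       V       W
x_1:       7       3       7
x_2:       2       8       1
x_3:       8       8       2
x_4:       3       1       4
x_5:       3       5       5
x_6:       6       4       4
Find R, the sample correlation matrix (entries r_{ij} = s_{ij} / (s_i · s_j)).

Step 1 — column means:
  mean(U) = (7 + 2 + 8 + 3 + 3 + 6) / 6 = 29/6 = 4.8333
  mean(V) = (3 + 8 + 8 + 1 + 5 + 4) / 6 = 29/6 = 4.8333
  mean(W) = (7 + 1 + 2 + 4 + 5 + 4) / 6 = 23/6 = 3.8333

Step 2 — sample variances and covariances s[i,j] = (1/(n-1)) · Σ_k (x_{k,i} - mean_i) · (x_{k,j} - mean_j), with n-1 = 5:
  s[U,U] = ((2.1667)·(2.1667) + (-2.8333)·(-2.8333) + (3.1667)·(3.1667) + (-1.8333)·(-1.8333) + (-1.8333)·(-1.8333) + (1.1667)·(1.1667)) / 5 = 30.8333/5 = 6.1667
  s[U,V] = ((2.1667)·(-1.8333) + (-2.8333)·(3.1667) + (3.1667)·(3.1667) + (-1.8333)·(-3.8333) + (-1.8333)·(0.1667) + (1.1667)·(-0.8333)) / 5 = 2.8333/5 = 0.5667
  s[U,W] = ((2.1667)·(3.1667) + (-2.8333)·(-2.8333) + (3.1667)·(-1.8333) + (-1.8333)·(0.1667) + (-1.8333)·(1.1667) + (1.1667)·(0.1667)) / 5 = 6.8333/5 = 1.3667
  s[V,V] = ((-1.8333)·(-1.8333) + (3.1667)·(3.1667) + (3.1667)·(3.1667) + (-3.8333)·(-3.8333) + (0.1667)·(0.1667) + (-0.8333)·(-0.8333)) / 5 = 38.8333/5 = 7.7667
  s[V,W] = ((-1.8333)·(3.1667) + (3.1667)·(-2.8333) + (3.1667)·(-1.8333) + (-3.8333)·(0.1667) + (0.1667)·(1.1667) + (-0.8333)·(0.1667)) / 5 = -21.1667/5 = -4.2333
  s[W,W] = ((3.1667)·(3.1667) + (-2.8333)·(-2.8333) + (-1.8333)·(-1.8333) + (0.1667)·(0.1667) + (1.1667)·(1.1667) + (0.1667)·(0.1667)) / 5 = 22.8333/5 = 4.5667
  Sample standard deviations s_i = √(s[i,i]):
  s(U) = √(6.1667) = 2.4833
  s(V) = √(7.7667) = 2.7869
  s(W) = √(4.5667) = 2.137

Step 3 — r_{ij} = s_{ij} / (s_i · s_j):
  r[U,U] = 1 (diagonal).
  r[U,V] = 0.5667 / (2.4833 · 2.7869) = 0.5667 / 6.9206 = 0.0819
  r[U,W] = 1.3667 / (2.4833 · 2.137) = 1.3667 / 5.3067 = 0.2575
  r[V,V] = 1 (diagonal).
  r[V,W] = -4.2333 / (2.7869 · 2.137) = -4.2333 / 5.9555 = -0.7108
  r[W,W] = 1 (diagonal).

R is symmetric with unit diagonal. Assembling:

R = [[1, 0.0819, 0.2575],
 [0.0819, 1, -0.7108],
 [0.2575, -0.7108, 1]]


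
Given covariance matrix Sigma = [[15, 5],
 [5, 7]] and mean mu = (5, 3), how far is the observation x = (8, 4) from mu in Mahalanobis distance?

Step 1 — centre the observation: (x - mu) = (3, 1).

Step 2 — invert Sigma. det(Sigma) = 15·7 - (5)² = 80.
  Sigma^{-1} = (1/det) · [[d, -b], [-b, a]] = [[0.0875, -0.0625],
 [-0.0625, 0.1875]].

Step 3 — form the quadratic (x - mu)^T · Sigma^{-1} · (x - mu):
  Sigma^{-1} · (x - mu) = (0.2, 0).
  (x - mu)^T · [Sigma^{-1} · (x - mu)] = (3)·(0.2) + (1)·(0) = 0.6.

Step 4 — take square root: d = √(0.6) ≈ 0.7746.

d(x, mu) = √(0.6) ≈ 0.7746


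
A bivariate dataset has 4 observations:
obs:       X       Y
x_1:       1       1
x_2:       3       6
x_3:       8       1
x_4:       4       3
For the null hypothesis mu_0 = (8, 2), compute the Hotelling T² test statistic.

Step 1 — sample mean vector:
  mean(X) = (1 + 3 + 8 + 4) / 4 = 16/4 = 4
  mean(Y) = (1 + 6 + 1 + 3) / 4 = 11/4 = 2.75
  x̄ = (4, 2.75),  deviation x̄ - mu_0 = (4, 2.75) - (8, 2) = (-4, 0.75).

Step 2 — sample covariance matrix, S[i,j] = (1/(n-1)) · Σ_k (x_{k,i} - mean_i) · (x_{k,j} - mean_j), divisor n-1 = 3:
  S[X,X] = ((-3)·(-3) + (-1)·(-1) + (4)·(4) + (0)·(0)) / 3 = 26/3 = 8.6667
  S[X,Y] = ((-3)·(-1.75) + (-1)·(3.25) + (4)·(-1.75) + (0)·(0.25)) / 3 = -5/3 = -1.6667
  S[Y,Y] = ((-1.75)·(-1.75) + (3.25)·(3.25) + (-1.75)·(-1.75) + (0.25)·(0.25)) / 3 = 16.75/3 = 5.5833
  S = [[8.6667, -1.6667],
 [-1.6667, 5.5833]].

Step 3 — invert S. det(S) = 8.6667·5.5833 - (-1.6667)² = 45.6111.
  S^{-1} = (1/det) · [[d, -b], [-b, a]] = [[0.1224, 0.0365],
 [0.0365, 0.19]].

Step 4 — quadratic form (x̄ - mu_0)^T · S^{-1} · (x̄ - mu_0):
  S^{-1} · (x̄ - mu_0) = (-0.4622, -0.0037),
  (x̄ - mu_0)^T · [...] = (-4)·(-0.4622) + (0.75)·(-0.0037) = 1.8462.

Step 5 — scale by n: T² = 4 · 1.8462 = 7.3849.

T² ≈ 7.3849


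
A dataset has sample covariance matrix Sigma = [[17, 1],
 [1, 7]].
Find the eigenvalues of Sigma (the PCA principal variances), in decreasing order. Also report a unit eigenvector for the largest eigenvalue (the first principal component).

Step 1 — characteristic polynomial of 2×2 Sigma:
  det(Sigma - λI) = λ² - trace · λ + det = 0.
  trace = 17 + 7 = 24, det = 17·7 - (1)² = 118.
Step 2 — discriminant:
  Δ = trace² - 4·det = 576 - 472 = 104.
Step 3 — eigenvalues:
  λ = (trace ± √Δ)/2 = (24 ± 10.198)/2,
  λ_1 = 17.099,  λ_2 = 6.901.

Step 4 — unit eigenvector for λ_1: solve (Sigma - λ_1 I)v = 0. First row:
  (17 - 17.099)·v_x + (1)·v_y = 0, i.e. (-0.099)·v_x + (1)·v_y = 0,
  so v ∝ (b, λ_1 - a) = (1, 0.099) = u.
  ||u|| = √((1)² + (0.099)²) = √(1.0098) ≈ 1.0049,
  v_1 = u/||u|| ≈ (0.9951, 0.0985) (||v_1|| = 1).

λ_1 = 17.099,  λ_2 = 6.901;  v_1 ≈ (0.9951, 0.0985)


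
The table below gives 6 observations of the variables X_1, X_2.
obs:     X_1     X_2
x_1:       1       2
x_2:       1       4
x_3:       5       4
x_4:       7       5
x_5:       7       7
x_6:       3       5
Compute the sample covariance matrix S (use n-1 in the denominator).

Step 1 — column means:
  mean(X_1) = (1 + 1 + 5 + 7 + 7 + 3) / 6 = 24/6 = 4
  mean(X_2) = (2 + 4 + 4 + 5 + 7 + 5) / 6 = 27/6 = 4.5

Step 2 — sample covariance S[i,j] = (1/(n-1)) · Σ_k (x_{k,i} - mean_i) · (x_{k,j} - mean_j), with n-1 = 5.
  S[X_1,X_1] = ((-3)·(-3) + (-3)·(-3) + (1)·(1) + (3)·(3) + (3)·(3) + (-1)·(-1)) / 5 = 38/5 = 7.6
  S[X_1,X_2] = ((-3)·(-2.5) + (-3)·(-0.5) + (1)·(-0.5) + (3)·(0.5) + (3)·(2.5) + (-1)·(0.5)) / 5 = 17/5 = 3.4
  S[X_2,X_2] = ((-2.5)·(-2.5) + (-0.5)·(-0.5) + (-0.5)·(-0.5) + (0.5)·(0.5) + (2.5)·(2.5) + (0.5)·(0.5)) / 5 = 13.5/5 = 2.7

S is symmetric (S[j,i] = S[i,j]). Assembling:

S = [[7.6, 3.4],
 [3.4, 2.7]]


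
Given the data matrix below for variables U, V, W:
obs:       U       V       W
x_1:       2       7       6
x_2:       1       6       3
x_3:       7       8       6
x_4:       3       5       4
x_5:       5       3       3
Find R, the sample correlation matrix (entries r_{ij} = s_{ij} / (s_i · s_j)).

Step 1 — column means:
  mean(U) = (2 + 1 + 7 + 3 + 5) / 5 = 18/5 = 3.6
  mean(V) = (7 + 6 + 8 + 5 + 3) / 5 = 29/5 = 5.8
  mean(W) = (6 + 3 + 6 + 4 + 3) / 5 = 22/5 = 4.4

Step 2 — sample variances and covariances s[i,j] = (1/(n-1)) · Σ_k (x_{k,i} - mean_i) · (x_{k,j} - mean_j), with n-1 = 4:
  s[U,U] = ((-1.6)·(-1.6) + (-2.6)·(-2.6) + (3.4)·(3.4) + (-0.6)·(-0.6) + (1.4)·(1.4)) / 4 = 23.2/4 = 5.8
  s[U,V] = ((-1.6)·(1.2) + (-2.6)·(0.2) + (3.4)·(2.2) + (-0.6)·(-0.8) + (1.4)·(-2.8)) / 4 = 1.6/4 = 0.4
  s[U,W] = ((-1.6)·(1.6) + (-2.6)·(-1.4) + (3.4)·(1.6) + (-0.6)·(-0.4) + (1.4)·(-1.4)) / 4 = 4.8/4 = 1.2
  s[V,V] = ((1.2)·(1.2) + (0.2)·(0.2) + (2.2)·(2.2) + (-0.8)·(-0.8) + (-2.8)·(-2.8)) / 4 = 14.8/4 = 3.7
  s[V,W] = ((1.2)·(1.6) + (0.2)·(-1.4) + (2.2)·(1.6) + (-0.8)·(-0.4) + (-2.8)·(-1.4)) / 4 = 9.4/4 = 2.35
  s[W,W] = ((1.6)·(1.6) + (-1.4)·(-1.4) + (1.6)·(1.6) + (-0.4)·(-0.4) + (-1.4)·(-1.4)) / 4 = 9.2/4 = 2.3
  Sample standard deviations s_i = √(s[i,i]):
  s(U) = √(5.8) = 2.4083
  s(V) = √(3.7) = 1.9235
  s(W) = √(2.3) = 1.5166

Step 3 — r_{ij} = s_{ij} / (s_i · s_j):
  r[U,U] = 1 (diagonal).
  r[U,V] = 0.4 / (2.4083 · 1.9235) = 0.4 / 4.6325 = 0.0863
  r[U,W] = 1.2 / (2.4083 · 1.5166) = 1.2 / 3.6524 = 0.3286
  r[V,V] = 1 (diagonal).
  r[V,W] = 2.35 / (1.9235 · 1.5166) = 2.35 / 2.9172 = 0.8056
  r[W,W] = 1 (diagonal).

R is symmetric with unit diagonal. Assembling:

R = [[1, 0.0863, 0.3286],
 [0.0863, 1, 0.8056],
 [0.3286, 0.8056, 1]]


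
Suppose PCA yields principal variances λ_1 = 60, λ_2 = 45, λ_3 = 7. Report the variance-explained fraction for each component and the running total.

Step 1 — total variance = trace(Sigma) = Σ λ_i = 60 + 45 + 7 = 112.

Step 2 — fraction explained by component i = λ_i / Σ λ:
  PC1: 60/112 = 0.5357
  PC2: 45/112 = 0.4018
  PC3: 7/112 = 0.0625

Step 3 — cumulative fraction after k components = (λ_1 + ... + λ_k) / Σ λ:
  k = 1: 60/112 = 0.5357
  k = 2: (60 + 45)/112 = 105/112 = 0.9375
  k = 3: (60 + 45 + 7)/112 = 112/112 = 1

Summary (fraction, with percent):

explained: PC1 0.5357 (53.57%), PC2 0.4018 (40.18%), PC3 0.0625 (6.25%);  cumulative: 0.5357, 0.9375, 1


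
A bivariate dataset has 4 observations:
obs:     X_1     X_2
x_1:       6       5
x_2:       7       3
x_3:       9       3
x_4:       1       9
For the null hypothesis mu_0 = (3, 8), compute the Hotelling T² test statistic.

Step 1 — sample mean vector:
  mean(X_1) = (6 + 7 + 9 + 1) / 4 = 23/4 = 5.75
  mean(X_2) = (5 + 3 + 3 + 9) / 4 = 20/4 = 5
  x̄ = (5.75, 5),  deviation x̄ - mu_0 = (5.75, 5) - (3, 8) = (2.75, -3).

Step 2 — sample covariance matrix, S[i,j] = (1/(n-1)) · Σ_k (x_{k,i} - mean_i) · (x_{k,j} - mean_j), divisor n-1 = 3:
  S[X_1,X_1] = ((0.25)·(0.25) + (1.25)·(1.25) + (3.25)·(3.25) + (-4.75)·(-4.75)) / 3 = 34.75/3 = 11.5833
  S[X_1,X_2] = ((0.25)·(0) + (1.25)·(-2) + (3.25)·(-2) + (-4.75)·(4)) / 3 = -28/3 = -9.3333
  S[X_2,X_2] = ((0)·(0) + (-2)·(-2) + (-2)·(-2) + (4)·(4)) / 3 = 24/3 = 8
  S = [[11.5833, -9.3333],
 [-9.3333, 8]].

Step 3 — invert S. det(S) = 11.5833·8 - (-9.3333)² = 5.5556.
  S^{-1} = (1/det) · [[d, -b], [-b, a]] = [[1.44, 1.68],
 [1.68, 2.085]].

Step 4 — quadratic form (x̄ - mu_0)^T · S^{-1} · (x̄ - mu_0):
  S^{-1} · (x̄ - mu_0) = (-1.08, -1.635),
  (x̄ - mu_0)^T · [...] = (2.75)·(-1.08) + (-3)·(-1.635) = 1.935.

Step 5 — scale by n: T² = 4 · 1.935 = 7.74.

T² ≈ 7.74
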